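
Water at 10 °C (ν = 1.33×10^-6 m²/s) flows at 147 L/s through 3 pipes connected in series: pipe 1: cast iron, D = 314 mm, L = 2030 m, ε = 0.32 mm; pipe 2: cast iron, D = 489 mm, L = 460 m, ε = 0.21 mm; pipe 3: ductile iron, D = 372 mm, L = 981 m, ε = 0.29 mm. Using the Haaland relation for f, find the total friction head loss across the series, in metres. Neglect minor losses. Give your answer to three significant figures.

H ≈ 29.4 m

Pipe 1: V = 1.898 m/s, Re = 4.48×10^5, ε/D = 0.00102, f = 0.02034, h_1 = f(L/D)V²/2g = 24.15 m
Pipe 2: V = 0.7827 m/s, Re = 2.88×10^5, ε/D = 4.29×10^-4, f = 0.01771, h_2 = f(L/D)V²/2g = 0.5201 m
Pipe 3: V = 1.353 m/s, Re = 3.78×10^5, ε/D = 7.80×10^-4, f = 0.01934, h_3 = f(L/D)V²/2g = 4.756 m
Series → Q common, losses add: H = Σh = 29.43 m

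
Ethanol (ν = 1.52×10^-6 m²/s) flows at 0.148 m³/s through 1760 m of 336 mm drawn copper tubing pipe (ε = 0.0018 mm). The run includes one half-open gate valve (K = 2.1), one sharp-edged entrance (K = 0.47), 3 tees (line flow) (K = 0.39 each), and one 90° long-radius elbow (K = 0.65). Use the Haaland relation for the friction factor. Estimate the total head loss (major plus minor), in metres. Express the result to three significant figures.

V = 4Q/(πD²) = 1.669 m/s; V²/2g = 0.1420 m
Re = 3.69×10^5, ε/D = 5.36×10^-6 → f = 0.01385 (Haaland)
Major: h_f = f(L/D)·V²/2g = 0.01385·5238·0.1420 = 10.30 m
Minor: ΣK = 4.39; h_m = ΣK·V²/2g = 0.6234 m
Total H_L = 10.30 + 0.6234 = 10.93 m

H_L ≈ 10.9 m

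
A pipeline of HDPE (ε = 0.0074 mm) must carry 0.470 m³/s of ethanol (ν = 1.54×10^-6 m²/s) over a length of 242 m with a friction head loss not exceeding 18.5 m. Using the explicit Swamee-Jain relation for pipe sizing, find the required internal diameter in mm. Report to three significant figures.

Swamee-Jain (Type III): D = 0.66·[ε^1.25·(LQ²/(gh_f))^4.75 + ν·Q^9.4·(L/(gh_f))^5.2]^0.04
LQ²/(gh_f) = 0.2946; L/(gh_f) = 1.333
Term 1 = ε^1.25·(…)^4.75 = 1.16×10^-9; Term 2 = ν·Q^9.4·(…)^5.2 = 5.69×10^-9
D = 0.66·(1.16×10^-9 + 5.69×10^-9)^0.04 = 0.3112 m = 311 mm
Check: V = 6.18 m/s, Re = 1.25×10^6, f = 0.01182, h_f = 17.9 m ≈ 18.5 m ✓

D ≈ 311 mm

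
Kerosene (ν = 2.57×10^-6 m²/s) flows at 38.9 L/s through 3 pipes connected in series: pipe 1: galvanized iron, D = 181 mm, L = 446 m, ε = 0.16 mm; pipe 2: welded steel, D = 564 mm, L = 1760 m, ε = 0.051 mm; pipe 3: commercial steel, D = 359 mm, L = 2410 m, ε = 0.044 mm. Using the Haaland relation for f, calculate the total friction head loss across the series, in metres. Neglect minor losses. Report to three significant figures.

H ≈ 7.29 m

Pipe 1: V = 1.512 m/s, Re = 1.06×10^5, ε/D = 8.84×10^-4, f = 0.02143, h_1 = f(L/D)V²/2g = 6.151 m
Pipe 2: V = 0.1557 m/s, Re = 3.42×10^4, ε/D = 9.04×10^-5, f = 0.02281, h_2 = f(L/D)V²/2g = 0.08794 m
Pipe 3: V = 0.3843 m/s, Re = 5.37×10^4, ε/D = 1.23×10^-4, f = 0.02075, h_3 = f(L/D)V²/2g = 1.049 m
Series → Q common, losses add: H = Σh = 7.288 m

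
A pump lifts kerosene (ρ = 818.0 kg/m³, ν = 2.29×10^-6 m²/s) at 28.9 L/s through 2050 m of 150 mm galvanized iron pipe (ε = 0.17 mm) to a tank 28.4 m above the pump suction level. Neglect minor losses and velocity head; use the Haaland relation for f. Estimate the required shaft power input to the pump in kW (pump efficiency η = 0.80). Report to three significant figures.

P_shaft ≈ 20.3 kW

V = 4Q/(πD²) = 1.635 m/s; Re = 1.07×10^5; ε/D = 0.00113; f = 0.02229
h_f = f(L/D)V²/2g = 41.53 m
Total head H = z + h_f = 28.4 + 41.53 = 69.93 m
P_hyd = ρgQH = 818.0·9.81·0.0289·69.93 = 16.22 kW
P_shaft = P_hyd/η = 16.22/0.80 = 20.27 kW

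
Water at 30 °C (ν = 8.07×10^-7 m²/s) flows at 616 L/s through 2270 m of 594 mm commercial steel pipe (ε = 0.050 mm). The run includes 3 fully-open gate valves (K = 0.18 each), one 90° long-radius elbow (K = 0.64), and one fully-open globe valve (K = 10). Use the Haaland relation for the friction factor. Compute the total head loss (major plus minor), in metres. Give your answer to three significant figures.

H_L ≈ 14.9 m

V = 4Q/(πD²) = 2.223 m/s; V²/2g = 0.2518 m
Re = 1.64×10^6, ε/D = 8.42×10^-5 → f = 0.01260 (Haaland)
Major: h_f = f(L/D)·V²/2g = 0.01260·3822·0.2518 = 12.13 m
Minor: ΣK = 11.2; h_m = ΣK·V²/2g = 2.816 m
Total H_L = 12.13 + 2.816 = 14.94 m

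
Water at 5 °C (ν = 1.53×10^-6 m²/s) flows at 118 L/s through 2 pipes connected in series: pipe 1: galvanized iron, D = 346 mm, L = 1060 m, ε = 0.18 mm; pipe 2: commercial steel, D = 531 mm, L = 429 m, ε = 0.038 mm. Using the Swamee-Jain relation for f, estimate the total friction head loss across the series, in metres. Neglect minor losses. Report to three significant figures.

Pipe 1: V = 1.255 m/s, Re = 2.84×10^5, ε/D = 5.20×10^-4, f = 0.01852, h_1 = f(L/D)V²/2g = 4.554 m
Pipe 2: V = 0.5328 m/s, Re = 1.85×10^5, ε/D = 7.16×10^-5, f = 0.01637, h_2 = f(L/D)V²/2g = 0.1914 m
Series → Q common, losses add: H = Σh = 4.745 m

H ≈ 4.75 m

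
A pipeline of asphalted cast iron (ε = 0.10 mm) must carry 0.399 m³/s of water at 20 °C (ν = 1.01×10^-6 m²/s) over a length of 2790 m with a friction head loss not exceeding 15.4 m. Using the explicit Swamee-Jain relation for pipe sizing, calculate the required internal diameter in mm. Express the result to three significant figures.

Swamee-Jain (Type III): D = 0.66·[ε^1.25·(LQ²/(gh_f))^4.75 + ν·Q^9.4·(L/(gh_f))^5.2]^0.04
LQ²/(gh_f) = 2.940; L/(gh_f) = 18.47
Term 1 = ε^1.25·(…)^4.75 = 0.00168; Term 2 = ν·Q^9.4·(…)^5.2 = 6.90×10^-4
D = 0.66·(0.00168 + 6.90×10^-4)^0.04 = 0.5182 m = 518 mm
Check: V = 1.89 m/s, Re = 9.71×10^5, f = 0.01472, h_f = 14.5 m ≈ 15.4 m ✓

D ≈ 518 mm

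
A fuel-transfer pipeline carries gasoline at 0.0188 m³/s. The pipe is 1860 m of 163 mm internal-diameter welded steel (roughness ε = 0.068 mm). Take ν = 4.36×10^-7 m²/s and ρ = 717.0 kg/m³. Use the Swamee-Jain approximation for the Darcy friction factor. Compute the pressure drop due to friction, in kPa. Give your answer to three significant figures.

Δp ≈ 58.7 kPa

V = 4Q/(πD²) = 4·0.0188/(π·0.163²) = 0.9009 m/s
Re = VD/ν = 0.9009·0.163/4.36×10^-7 = 3.37×10^5 → turbulent
ε/D = 0.068/163 = 4.17×10^-4
Swamee-Jain: f = 0.01768
h_f = f(L/D)V²/(2g) = 0.01768·(1860/0.163)·0.9009²/(2·9.81) = 8.346 m
Δp = ρg·h_f = 717.0·9.81·8.346 = 58.70 kPa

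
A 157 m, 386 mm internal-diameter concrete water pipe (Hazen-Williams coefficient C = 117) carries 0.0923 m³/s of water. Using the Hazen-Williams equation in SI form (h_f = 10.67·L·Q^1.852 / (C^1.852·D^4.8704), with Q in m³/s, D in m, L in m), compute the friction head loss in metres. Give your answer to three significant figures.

h_f = 10.67·157·0.0923^1.852 / (117^1.852·0.386^4.8704) = 0.3096 m

h_f ≈ 0.310 m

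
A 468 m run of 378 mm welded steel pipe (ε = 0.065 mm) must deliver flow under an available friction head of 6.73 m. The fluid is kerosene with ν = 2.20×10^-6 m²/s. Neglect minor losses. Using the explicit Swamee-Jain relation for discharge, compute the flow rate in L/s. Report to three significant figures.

Swamee-Jain (Type II): Q = -0.965·√(gD⁵h_f/L)·ln[ε/(3.7D) + √(3.17ν²L/(gD³h_f))]
√(gD⁵h_f/L) = √(9.81·0.378⁵·6.73/468) = 0.03300
ε/(3.7D) = 4.65×10^-5; √(3.17ν²L/(gD³h_f)) = 4.49×10^-5
Q = -0.965·0.03300·ln(9.135×10^-5) = 0.2961 m³/s
Check: V = 2.64 m/s, Re = 4.53×10^5, f = 0.01538, h_f = 6.76 m ≈ 6.73 m ✓

Q ≈ 296 L/s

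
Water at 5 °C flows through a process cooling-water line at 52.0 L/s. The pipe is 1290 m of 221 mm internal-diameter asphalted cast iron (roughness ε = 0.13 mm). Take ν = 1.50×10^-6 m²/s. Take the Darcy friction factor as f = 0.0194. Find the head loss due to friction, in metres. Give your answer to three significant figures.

h_f ≈ 10.6 m

V = 4Q/(πD²) = 4·0.0520/(π·0.221²) = 1.356 m/s
h_f = f(L/D)V²/(2g) = 0.01940·(1290/0.221)·1.356²/(2·9.81) = 10.61 m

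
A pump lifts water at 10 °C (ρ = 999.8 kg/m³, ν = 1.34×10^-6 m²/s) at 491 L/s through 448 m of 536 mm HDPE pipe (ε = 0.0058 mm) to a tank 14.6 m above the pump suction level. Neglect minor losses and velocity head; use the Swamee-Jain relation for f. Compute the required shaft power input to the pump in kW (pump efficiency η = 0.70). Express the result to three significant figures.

V = 4Q/(πD²) = 2.176 m/s; Re = 8.70×10^5; ε/D = 1.08×10^-5; f = 0.01213
h_f = f(L/D)V²/2g = 2.446 m
Total head H = z + h_f = 14.6 + 2.446 = 17.05 m
P_hyd = ρgQH = 999.8·9.81·0.491·17.05 = 82.09 kW
P_shaft = P_hyd/η = 82.09/0.70 = 117.3 kW

P_shaft ≈ 117 kW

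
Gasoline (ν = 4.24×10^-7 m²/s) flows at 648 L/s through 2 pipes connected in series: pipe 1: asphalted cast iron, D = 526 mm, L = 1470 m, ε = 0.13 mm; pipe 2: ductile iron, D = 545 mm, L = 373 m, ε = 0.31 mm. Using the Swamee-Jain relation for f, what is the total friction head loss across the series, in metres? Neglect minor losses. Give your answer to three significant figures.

Pipe 1: V = 2.982 m/s, Re = 3.70×10^6, ε/D = 2.47×10^-4, f = 0.01464, h_1 = f(L/D)V²/2g = 18.55 m
Pipe 2: V = 2.778 m/s, Re = 3.57×10^6, ε/D = 5.69×10^-4, f = 0.01738, h_2 = f(L/D)V²/2g = 4.677 m
Series → Q common, losses add: H = Σh = 23.23 m

H ≈ 23.2 m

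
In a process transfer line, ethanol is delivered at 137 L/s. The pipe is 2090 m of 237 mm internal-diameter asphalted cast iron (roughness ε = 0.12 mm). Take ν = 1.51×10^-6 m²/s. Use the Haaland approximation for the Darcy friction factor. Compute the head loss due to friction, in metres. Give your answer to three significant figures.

V = 4Q/(πD²) = 4·0.137/(π·0.237²) = 3.106 m/s
Re = VD/ν = 3.106·0.237/1.51×10^-6 = 4.87×10^5 → turbulent
ε/D = 0.12/237 = 5.06×10^-4
Haaland: f = 0.01764
h_f = f(L/D)V²/(2g) = 0.01764·(2090/0.237)·3.106²/(2·9.81) = 76.46 m

h_f ≈ 76.5 m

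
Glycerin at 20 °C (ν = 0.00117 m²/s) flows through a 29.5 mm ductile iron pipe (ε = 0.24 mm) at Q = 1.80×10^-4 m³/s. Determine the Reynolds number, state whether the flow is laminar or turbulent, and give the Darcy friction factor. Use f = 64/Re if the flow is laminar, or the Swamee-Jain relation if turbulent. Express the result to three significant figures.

V = 4Q/(πD²) = 0.2634 m/s
Re = VD/ν = 0.2634·0.0295/0.00117 = 6.64
Re < 2300 → laminar → f = 64/Re = 9.638

Re ≈ 6.64; laminar; f = 64/Re ≈ 9.64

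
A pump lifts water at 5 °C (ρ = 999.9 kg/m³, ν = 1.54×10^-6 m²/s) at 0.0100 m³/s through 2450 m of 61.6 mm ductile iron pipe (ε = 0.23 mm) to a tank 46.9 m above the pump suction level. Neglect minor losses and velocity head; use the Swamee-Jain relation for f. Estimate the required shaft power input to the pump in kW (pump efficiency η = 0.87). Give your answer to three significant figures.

P_shaft ≈ 79.7 kW

V = 4Q/(πD²) = 3.355 m/s; Re = 1.34×10^5; ε/D = 0.00373; f = 0.02893
h_f = f(L/D)V²/2g = 660.2 m
Total head H = z + h_f = 46.9 + 660.2 = 707.1 m
P_hyd = ρgQH = 999.9·9.81·0.0100·707.1 = 69.36 kW
P_shaft = P_hyd/η = 69.36/0.87 = 79.72 kW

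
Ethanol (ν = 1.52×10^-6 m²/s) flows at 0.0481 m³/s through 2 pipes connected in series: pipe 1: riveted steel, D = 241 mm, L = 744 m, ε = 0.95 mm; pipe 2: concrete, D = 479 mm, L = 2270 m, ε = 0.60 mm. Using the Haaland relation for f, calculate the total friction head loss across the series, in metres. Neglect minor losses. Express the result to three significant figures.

Pipe 1: V = 1.054 m/s, Re = 1.67×10^5, ε/D = 0.00394, f = 0.02895, h_1 = f(L/D)V²/2g = 5.065 m
Pipe 2: V = 0.2669 m/s, Re = 8.41×10^4, ε/D = 0.00125, f = 0.02314, h_2 = f(L/D)V²/2g = 0.3981 m
Series → Q common, losses add: H = Σh = 5.463 m

H ≈ 5.46 m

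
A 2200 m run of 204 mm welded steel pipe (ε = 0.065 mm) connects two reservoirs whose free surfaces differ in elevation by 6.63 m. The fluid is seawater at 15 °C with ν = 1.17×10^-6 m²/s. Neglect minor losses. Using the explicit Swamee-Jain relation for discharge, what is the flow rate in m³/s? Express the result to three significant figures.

Swamee-Jain (Type II): Q = -0.965·√(gD⁵h_f/L)·ln[ε/(3.7D) + √(3.17ν²L/(gD³h_f))]
√(gD⁵h_f/L) = √(9.81·0.204⁵·6.63/2200) = 0.003232
ε/(3.7D) = 8.61×10^-5; √(3.17ν²L/(gD³h_f)) = 1.31×10^-4
Q = -0.965·0.003232·ln(2.176×10^-4) = 0.02630 m³/s
Check: V = 0.805 m/s, Re = 1.40×10^5, f = 0.01869, h_f = 6.65 m ≈ 6.63 m ✓

Q ≈ 0.0263 m³/s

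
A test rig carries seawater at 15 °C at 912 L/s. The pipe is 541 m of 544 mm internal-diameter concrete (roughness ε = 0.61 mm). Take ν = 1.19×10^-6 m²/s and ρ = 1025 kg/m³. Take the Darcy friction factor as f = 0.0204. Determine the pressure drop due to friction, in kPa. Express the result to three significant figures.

Δp ≈ 160 kPa

V = 4Q/(πD²) = 4·0.912/(π·0.544²) = 3.924 m/s
h_f = f(L/D)V²/(2g) = 0.02040·(541/0.544)·3.924²/(2·9.81) = 15.92 m
Δp = ρg·h_f = 1025·9.81·15.92 = 160.1 kPa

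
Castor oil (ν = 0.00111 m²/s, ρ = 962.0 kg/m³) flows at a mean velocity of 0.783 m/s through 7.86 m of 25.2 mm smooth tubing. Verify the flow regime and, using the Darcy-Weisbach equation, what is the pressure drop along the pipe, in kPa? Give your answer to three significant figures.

Δp ≈ 331 kPa

Re = VD/ν = 0.783·0.02520/0.00111 = 17.8 → laminar (Re < 2300)
f = 64/Re = 3.600
h_f = f(L/D)V²/(2g) = 3.600·(7.86/0.02520)·0.783²/(2·9.81) = 35.09 m
Δp = ρg·h_f = 962.0·9.81·35.09 = 331.2 kPa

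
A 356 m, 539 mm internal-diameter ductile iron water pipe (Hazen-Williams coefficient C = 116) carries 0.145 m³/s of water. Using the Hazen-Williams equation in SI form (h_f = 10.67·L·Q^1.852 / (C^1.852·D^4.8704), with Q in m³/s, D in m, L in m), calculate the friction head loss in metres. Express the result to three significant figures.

h_f ≈ 0.324 m

h_f = 10.67·356·0.145^1.852 / (116^1.852·0.539^4.8704) = 0.3239 m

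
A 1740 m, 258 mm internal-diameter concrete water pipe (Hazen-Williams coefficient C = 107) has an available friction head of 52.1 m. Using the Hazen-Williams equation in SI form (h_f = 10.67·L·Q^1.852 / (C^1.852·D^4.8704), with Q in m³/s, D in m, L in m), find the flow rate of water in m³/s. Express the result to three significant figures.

Q ≈ 0.127 m³/s

Rearranging: Q = [h_f·C^1.852·D^4.8704 / (10.67·L)]^(1/1.852)
Q = [52.1·107^1.852·0.258^4.8704 / (10.67·1740)]^0.540 = 0.1271 m³/s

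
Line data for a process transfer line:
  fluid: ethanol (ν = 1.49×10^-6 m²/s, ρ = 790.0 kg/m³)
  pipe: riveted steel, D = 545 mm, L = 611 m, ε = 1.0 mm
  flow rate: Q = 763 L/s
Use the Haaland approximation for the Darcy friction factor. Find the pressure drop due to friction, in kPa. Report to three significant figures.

V = 4Q/(πD²) = 4·0.763/(π·0.545²) = 3.271 m/s
Re = VD/ν = 3.271·0.545/1.49×10^-6 = 1.20×10^6 → turbulent
ε/D = 1.0/545 = 0.00183
Haaland: f = 0.02308
h_f = f(L/D)V²/(2g) = 0.02308·(611/0.545)·3.271²/(2·9.81) = 14.11 m
Δp = ρg·h_f = 790.0·9.81·14.11 = 109.4 kPa

Δp ≈ 109 kPa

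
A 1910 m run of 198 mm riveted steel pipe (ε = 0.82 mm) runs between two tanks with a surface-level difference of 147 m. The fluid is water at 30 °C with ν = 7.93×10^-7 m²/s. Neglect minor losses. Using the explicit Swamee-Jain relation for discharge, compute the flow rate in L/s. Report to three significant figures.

Q ≈ 99.2 L/s

Swamee-Jain (Type II): Q = -0.965·√(gD⁵h_f/L)·ln[ε/(3.7D) + √(3.17ν²L/(gD³h_f))]
√(gD⁵h_f/L) = √(9.81·0.198⁵·147/1910) = 0.01516
ε/(3.7D) = 0.00112; √(3.17ν²L/(gD³h_f)) = 1.84×10^-5
Q = -0.965·0.01516·ln(0.001138) = 0.09915 m³/s
Check: V = 3.22 m/s, Re = 8.04×10^5, f = 0.02892, h_f = 147 m ≈ 147 m ✓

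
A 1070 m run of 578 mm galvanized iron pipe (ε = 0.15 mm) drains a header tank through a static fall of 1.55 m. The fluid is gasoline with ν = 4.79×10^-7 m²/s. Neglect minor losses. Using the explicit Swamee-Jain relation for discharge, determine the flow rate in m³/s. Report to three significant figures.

Q ≈ 0.273 m³/s

Swamee-Jain (Type II): Q = -0.965·√(gD⁵h_f/L)·ln[ε/(3.7D) + √(3.17ν²L/(gD³h_f))]
√(gD⁵h_f/L) = √(9.81·0.578⁵·1.55/1070) = 0.03028
ε/(3.7D) = 7.01×10^-5; √(3.17ν²L/(gD³h_f)) = 1.63×10^-5
Q = -0.965·0.03028·ln(8.642×10^-5) = 0.2734 m³/s
Check: V = 1.04 m/s, Re = 1.26×10^6, f = 0.01523, h_f = 1.56 m ≈ 1.55 m ✓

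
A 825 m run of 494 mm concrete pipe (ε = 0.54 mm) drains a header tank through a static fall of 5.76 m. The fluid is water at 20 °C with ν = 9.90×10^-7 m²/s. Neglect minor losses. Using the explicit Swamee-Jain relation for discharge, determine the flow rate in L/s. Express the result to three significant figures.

Q ≈ 349 L/s

Swamee-Jain (Type II): Q = -0.965·√(gD⁵h_f/L)·ln[ε/(3.7D) + √(3.17ν²L/(gD³h_f))]
√(gD⁵h_f/L) = √(9.81·0.494⁵·5.76/825) = 0.04489
ε/(3.7D) = 2.95×10^-4; √(3.17ν²L/(gD³h_f)) = 1.94×10^-5
Q = -0.965·0.04489·ln(3.148×10^-4) = 0.3493 m³/s
Check: V = 1.82 m/s, Re = 9.09×10^5, f = 0.02047, h_f = 5.79 m ≈ 5.76 m ✓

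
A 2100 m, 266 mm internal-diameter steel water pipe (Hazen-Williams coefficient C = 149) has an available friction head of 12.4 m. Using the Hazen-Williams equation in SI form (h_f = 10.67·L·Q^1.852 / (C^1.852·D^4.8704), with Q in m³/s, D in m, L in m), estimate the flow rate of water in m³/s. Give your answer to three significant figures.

Rearranging: Q = [h_f·C^1.852·D^4.8704 / (10.67·L)]^(1/1.852)
Q = [12.4·149^1.852·0.266^4.8704 / (10.67·2100)]^0.540 = 0.07982 m³/s

Q ≈ 0.0798 m³/s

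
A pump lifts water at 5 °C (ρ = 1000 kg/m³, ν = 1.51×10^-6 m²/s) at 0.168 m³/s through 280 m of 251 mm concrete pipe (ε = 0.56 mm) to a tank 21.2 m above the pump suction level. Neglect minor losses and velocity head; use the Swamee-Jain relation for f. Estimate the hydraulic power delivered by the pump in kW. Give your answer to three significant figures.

V = 4Q/(πD²) = 3.395 m/s; Re = 5.64×10^5; ε/D = 0.00223; f = 0.02452
h_f = f(L/D)V²/2g = 16.07 m
Total head H = z + h_f = 21.2 + 16.07 = 37.27 m
P_hyd = ρgQH = 1000·9.81·0.168·37.27 = 61.43 kW

P_hyd ≈ 61.4 kW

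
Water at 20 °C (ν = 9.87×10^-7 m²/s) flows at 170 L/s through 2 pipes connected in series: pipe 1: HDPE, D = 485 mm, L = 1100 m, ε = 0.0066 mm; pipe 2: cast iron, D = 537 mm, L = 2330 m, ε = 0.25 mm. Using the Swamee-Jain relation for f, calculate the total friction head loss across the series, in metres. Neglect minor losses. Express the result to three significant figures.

H ≈ 3.54 m

Pipe 1: V = 0.9202 m/s, Re = 4.52×10^5, ε/D = 1.36×10^-5, f = 0.01353, h_1 = f(L/D)V²/2g = 1.325 m
Pipe 2: V = 0.7506 m/s, Re = 4.08×10^5, ε/D = 4.66×10^-4, f = 0.01776, h_2 = f(L/D)V²/2g = 2.213 m
Series → Q common, losses add: H = Σh = 3.537 m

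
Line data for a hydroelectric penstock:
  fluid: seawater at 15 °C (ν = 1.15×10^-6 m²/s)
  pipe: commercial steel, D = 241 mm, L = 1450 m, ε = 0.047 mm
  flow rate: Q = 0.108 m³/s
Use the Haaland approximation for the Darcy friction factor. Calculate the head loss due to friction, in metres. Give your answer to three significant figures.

V = 4Q/(πD²) = 4·0.108/(π·0.241²) = 2.368 m/s
Re = VD/ν = 2.368·0.241/1.15×10^-6 = 4.96×10^5 → turbulent
ε/D = 0.047/241 = 1.95×10^-4
Haaland: f = 0.01525
h_f = f(L/D)V²/(2g) = 0.01525·(1450/0.241)·2.368²/(2·9.81) = 26.22 m

h_f ≈ 26.2 m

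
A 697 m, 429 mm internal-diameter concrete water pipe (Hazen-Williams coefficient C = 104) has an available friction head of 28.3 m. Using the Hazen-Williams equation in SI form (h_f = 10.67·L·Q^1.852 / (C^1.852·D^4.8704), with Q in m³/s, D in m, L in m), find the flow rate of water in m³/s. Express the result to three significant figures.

Q ≈ 0.555 m³/s

Rearranging: Q = [h_f·C^1.852·D^4.8704 / (10.67·L)]^(1/1.852)
Q = [28.3·104^1.852·0.429^4.8704 / (10.67·697)]^0.540 = 0.5546 m³/s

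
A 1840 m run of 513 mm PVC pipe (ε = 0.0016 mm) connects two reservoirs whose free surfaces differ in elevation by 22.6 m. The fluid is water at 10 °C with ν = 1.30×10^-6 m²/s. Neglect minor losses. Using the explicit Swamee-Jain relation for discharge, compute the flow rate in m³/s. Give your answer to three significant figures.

Swamee-Jain (Type II): Q = -0.965·√(gD⁵h_f/L)·ln[ε/(3.7D) + √(3.17ν²L/(gD³h_f))]
√(gD⁵h_f/L) = √(9.81·0.513⁵·22.6/1840) = 0.06543
ε/(3.7D) = 8.43×10^-7; √(3.17ν²L/(gD³h_f)) = 1.81×10^-5
Q = -0.965·0.06543·ln(1.899×10^-5) = 0.6864 m³/s
Check: V = 3.32 m/s, Re = 1.31×10^6, f = 0.01119, h_f = 22.6 m ≈ 22.6 m ✓

Q ≈ 0.686 m³/s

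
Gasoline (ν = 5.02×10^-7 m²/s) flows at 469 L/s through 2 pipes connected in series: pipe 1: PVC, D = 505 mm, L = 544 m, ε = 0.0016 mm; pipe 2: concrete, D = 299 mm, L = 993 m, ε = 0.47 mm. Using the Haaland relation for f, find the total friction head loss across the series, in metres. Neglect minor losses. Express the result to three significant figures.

H ≈ 170 m

Pipe 1: V = 2.342 m/s, Re = 2.36×10^6, ε/D = 3.17×10^-6, f = 0.01018, h_1 = f(L/D)V²/2g = 3.064 m
Pipe 2: V = 6.679 m/s, Re = 3.98×10^6, ε/D = 0.00157, f = 0.02208, h_2 = f(L/D)V²/2g = 166.8 m
Series → Q common, losses add: H = Σh = 169.8 m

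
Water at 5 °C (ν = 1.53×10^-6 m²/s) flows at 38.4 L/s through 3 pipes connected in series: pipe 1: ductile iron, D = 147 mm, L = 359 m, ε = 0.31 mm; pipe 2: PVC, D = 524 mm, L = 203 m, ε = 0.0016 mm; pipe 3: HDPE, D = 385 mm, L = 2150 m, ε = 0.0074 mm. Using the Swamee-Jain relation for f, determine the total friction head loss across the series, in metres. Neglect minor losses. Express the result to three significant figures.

H ≈ 16.3 m

Pipe 1: V = 2.263 m/s, Re = 2.17×10^5, ε/D = 0.00211, f = 0.02472, h_1 = f(L/D)V²/2g = 15.75 m
Pipe 2: V = 0.1781 m/s, Re = 6.10×10^4, ε/D = 3.05×10^-6, f = 0.01988, h_2 = f(L/D)V²/2g = 0.01244 m
Pipe 3: V = 0.3299 m/s, Re = 8.30×10^4, ε/D = 1.92×10^-5, f = 0.01868, h_3 = f(L/D)V²/2g = 0.5786 m
Series → Q common, losses add: H = Σh = 16.34 m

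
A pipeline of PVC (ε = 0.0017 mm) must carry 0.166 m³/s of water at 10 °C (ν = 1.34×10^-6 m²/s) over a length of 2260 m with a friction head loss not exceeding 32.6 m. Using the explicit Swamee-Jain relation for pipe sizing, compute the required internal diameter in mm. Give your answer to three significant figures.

D ≈ 294 mm

Swamee-Jain (Type III): D = 0.66·[ε^1.25·(LQ²/(gh_f))^4.75 + ν·Q^9.4·(L/(gh_f))^5.2]^0.04
LQ²/(gh_f) = 0.1947; L/(gh_f) = 7.067
Term 1 = ε^1.25·(…)^4.75 = 2.59×10^-11; Term 2 = ν·Q^9.4·(…)^5.2 = 1.63×10^-9
D = 0.66·(2.59×10^-11 + 1.63×10^-9)^0.04 = 0.2940 m = 294 mm
Check: V = 2.45 m/s, Re = 5.37×10^5, f = 0.01302, h_f = 30.5 m ≈ 32.6 m ✓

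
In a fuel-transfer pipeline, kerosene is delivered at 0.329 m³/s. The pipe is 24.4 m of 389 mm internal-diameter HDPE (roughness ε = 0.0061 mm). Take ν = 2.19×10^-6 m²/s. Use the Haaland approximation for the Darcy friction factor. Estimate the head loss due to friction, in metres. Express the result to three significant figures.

h_f ≈ 0.325 m

V = 4Q/(πD²) = 4·0.329/(π·0.389²) = 2.768 m/s
Re = VD/ν = 2.768·0.389/2.19×10^-6 = 4.92×10^5 → turbulent
ε/D = 0.0061/389 = 1.57×10^-5
Haaland: f = 0.01328
h_f = f(L/D)V²/(2g) = 0.01328·(24.4/0.389)·2.768²/(2·9.81) = 0.3254 m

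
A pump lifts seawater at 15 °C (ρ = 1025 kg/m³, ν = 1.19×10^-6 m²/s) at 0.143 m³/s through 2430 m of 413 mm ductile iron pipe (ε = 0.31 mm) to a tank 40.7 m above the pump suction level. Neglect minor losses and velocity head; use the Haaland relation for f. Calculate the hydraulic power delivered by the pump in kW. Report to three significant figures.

V = 4Q/(πD²) = 1.067 m/s; Re = 3.70×10^5; ε/D = 7.51×10^-4; f = 0.01922
h_f = f(L/D)V²/2g = 6.566 m
Total head H = z + h_f = 40.7 + 6.566 = 47.27 m
P_hyd = ρgQH = 1025·9.81·0.143·47.27 = 67.96 kW

P_hyd ≈ 68.0 kW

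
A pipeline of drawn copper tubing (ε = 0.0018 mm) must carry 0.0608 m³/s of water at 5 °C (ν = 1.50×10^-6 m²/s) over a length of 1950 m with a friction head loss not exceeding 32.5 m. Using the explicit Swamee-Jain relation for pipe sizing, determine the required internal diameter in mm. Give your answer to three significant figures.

D ≈ 196 mm

Swamee-Jain (Type III): D = 0.66·[ε^1.25·(LQ²/(gh_f))^4.75 + ν·Q^9.4·(L/(gh_f))^5.2]^0.04
LQ²/(gh_f) = 0.02261; L/(gh_f) = 6.116
Term 1 = ε^1.25·(…)^4.75 = 1.00×10^-15; Term 2 = ν·Q^9.4·(…)^5.2 = 6.83×10^-14
D = 0.66·(1.00×10^-15 + 6.83×10^-14)^0.04 = 0.1964 m = 196 mm
Check: V = 2.01 m/s, Re = 2.63×10^5, f = 0.01484, h_f = 30.2 m ≈ 32.5 m ✓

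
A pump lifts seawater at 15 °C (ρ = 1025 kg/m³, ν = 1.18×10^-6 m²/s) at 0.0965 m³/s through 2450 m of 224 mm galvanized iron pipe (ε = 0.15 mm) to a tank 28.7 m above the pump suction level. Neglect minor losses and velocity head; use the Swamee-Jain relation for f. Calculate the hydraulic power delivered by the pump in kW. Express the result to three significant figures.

P_hyd ≈ 88.9 kW

V = 4Q/(πD²) = 2.449 m/s; Re = 4.65×10^5; ε/D = 6.70×10^-4; f = 0.01882
h_f = f(L/D)V²/2g = 62.90 m
Total head H = z + h_f = 28.7 + 62.90 = 91.60 m
P_hyd = ρgQH = 1025·9.81·0.0965·91.60 = 88.89 kW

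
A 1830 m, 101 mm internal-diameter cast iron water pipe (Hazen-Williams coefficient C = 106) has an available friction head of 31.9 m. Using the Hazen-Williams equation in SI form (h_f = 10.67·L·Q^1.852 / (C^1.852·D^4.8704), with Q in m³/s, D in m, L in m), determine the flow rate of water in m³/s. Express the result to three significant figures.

Q ≈ 0.00798 m³/s

Rearranging: Q = [h_f·C^1.852·D^4.8704 / (10.67·L)]^(1/1.852)
Q = [31.9·106^1.852·0.101^4.8704 / (10.67·1830)]^0.540 = 0.007982 m³/s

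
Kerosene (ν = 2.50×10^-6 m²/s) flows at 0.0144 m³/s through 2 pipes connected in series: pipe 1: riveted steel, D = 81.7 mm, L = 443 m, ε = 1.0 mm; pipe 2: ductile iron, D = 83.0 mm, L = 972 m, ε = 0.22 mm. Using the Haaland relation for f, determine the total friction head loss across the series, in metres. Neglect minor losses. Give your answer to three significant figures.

H ≈ 199 m

Pipe 1: V = 2.747 m/s, Re = 8.98×10^4, ε/D = 0.0122, f = 0.04127, h_1 = f(L/D)V²/2g = 86.05 m
Pipe 2: V = 2.661 m/s, Re = 8.84×10^4, ε/D = 0.00265, f = 0.02675, h_2 = f(L/D)V²/2g = 113.1 m
Series → Q common, losses add: H = Σh = 199.1 m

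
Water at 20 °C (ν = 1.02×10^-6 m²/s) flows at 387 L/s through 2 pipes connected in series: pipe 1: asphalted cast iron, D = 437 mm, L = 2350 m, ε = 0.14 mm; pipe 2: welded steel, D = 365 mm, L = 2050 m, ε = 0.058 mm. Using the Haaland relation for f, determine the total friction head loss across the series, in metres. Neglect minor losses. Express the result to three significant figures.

Pipe 1: V = 2.580 m/s, Re = 1.11×10^6, ε/D = 3.20×10^-4, f = 0.01573, h_1 = f(L/D)V²/2g = 28.70 m
Pipe 2: V = 3.699 m/s, Re = 1.32×10^6, ε/D = 1.59×10^-4, f = 0.01390, h_2 = f(L/D)V²/2g = 54.44 m
Series → Q common, losses add: H = Σh = 83.14 m

H ≈ 83.1 m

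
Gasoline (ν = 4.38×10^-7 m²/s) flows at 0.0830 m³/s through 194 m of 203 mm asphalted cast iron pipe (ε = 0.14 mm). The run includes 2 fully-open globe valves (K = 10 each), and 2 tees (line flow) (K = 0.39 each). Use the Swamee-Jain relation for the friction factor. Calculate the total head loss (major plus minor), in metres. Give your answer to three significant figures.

V = 4Q/(πD²) = 2.564 m/s; V²/2g = 0.3352 m
Re = 1.19×10^6, ε/D = 6.90×10^-4 → f = 0.01840 (Swamee-Jain)
Major: h_f = f(L/D)·V²/2g = 0.01840·955.7·0.3352 = 5.894 m
Minor: ΣK = 20.8; h_m = ΣK·V²/2g = 6.965 m
Total H_L = 5.894 + 6.965 = 12.86 m

H_L ≈ 12.9 m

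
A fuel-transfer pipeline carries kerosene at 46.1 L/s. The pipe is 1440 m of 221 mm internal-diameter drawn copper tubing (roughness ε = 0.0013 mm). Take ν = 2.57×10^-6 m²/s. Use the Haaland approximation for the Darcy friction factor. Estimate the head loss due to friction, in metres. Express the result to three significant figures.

V = 4Q/(πD²) = 4·0.0461/(π·0.221²) = 1.202 m/s
Re = VD/ν = 1.202·0.221/2.57×10^-6 = 1.03×10^5 → turbulent
ε/D = 0.0013/221 = 5.88×10^-6
Haaland: f = 0.01772
h_f = f(L/D)V²/(2g) = 0.01772·(1440/0.221)·1.202²/(2·9.81) = 8.501 m

h_f ≈ 8.50 m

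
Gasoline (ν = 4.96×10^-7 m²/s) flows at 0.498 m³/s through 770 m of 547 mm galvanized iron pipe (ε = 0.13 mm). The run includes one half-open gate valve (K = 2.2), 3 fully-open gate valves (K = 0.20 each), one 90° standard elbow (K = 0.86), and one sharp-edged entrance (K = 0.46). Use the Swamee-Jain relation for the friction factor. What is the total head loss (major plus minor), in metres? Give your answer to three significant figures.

V = 4Q/(πD²) = 2.119 m/s; V²/2g = 0.2289 m
Re = 2.34×10^6, ε/D = 2.38×10^-4 → f = 0.01469 (Swamee-Jain)
Major: h_f = f(L/D)·V²/2g = 0.01469·1408·0.2289 = 4.732 m
Minor: ΣK = 4.12; h_m = ΣK·V²/2g = 0.9430 m
Total H_L = 4.732 + 0.9430 = 5.676 m

H_L ≈ 5.68 m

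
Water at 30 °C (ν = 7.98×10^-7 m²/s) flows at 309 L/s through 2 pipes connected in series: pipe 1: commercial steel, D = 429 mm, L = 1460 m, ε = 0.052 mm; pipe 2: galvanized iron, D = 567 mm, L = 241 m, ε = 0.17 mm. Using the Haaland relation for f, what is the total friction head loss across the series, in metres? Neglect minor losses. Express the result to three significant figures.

H ≈ 11.2 m

Pipe 1: V = 2.138 m/s, Re = 1.15×10^6, ε/D = 1.21×10^-4, f = 0.01350, h_1 = f(L/D)V²/2g = 10.70 m
Pipe 2: V = 1.224 m/s, Re = 8.70×10^5, ε/D = 3.00×10^-4, f = 0.01569, h_2 = f(L/D)V²/2g = 0.5090 m
Series → Q common, losses add: H = Σh = 11.21 m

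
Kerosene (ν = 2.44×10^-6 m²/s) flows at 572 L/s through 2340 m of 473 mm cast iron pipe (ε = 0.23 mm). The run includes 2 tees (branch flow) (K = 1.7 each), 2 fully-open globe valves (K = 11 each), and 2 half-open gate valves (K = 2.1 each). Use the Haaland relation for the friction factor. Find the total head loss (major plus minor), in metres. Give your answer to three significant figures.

V = 4Q/(πD²) = 3.255 m/s; V²/2g = 0.5401 m
Re = 6.31×10^5, ε/D = 4.86×10^-4 → f = 0.01732 (Haaland)
Major: h_f = f(L/D)·V²/2g = 0.01732·4947·0.5401 = 46.28 m
Minor: ΣK = 29.6; h_m = ΣK·V²/2g = 15.99 m
Total H_L = 46.28 + 15.99 = 62.27 m

H_L ≈ 62.3 m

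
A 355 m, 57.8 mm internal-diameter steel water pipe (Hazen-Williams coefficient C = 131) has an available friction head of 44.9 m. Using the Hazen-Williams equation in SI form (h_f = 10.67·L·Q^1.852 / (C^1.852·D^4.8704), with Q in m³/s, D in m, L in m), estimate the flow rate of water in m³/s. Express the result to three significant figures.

Rearranging: Q = [h_f·C^1.852·D^4.8704 / (10.67·L)]^(1/1.852)
Q = [44.9·131^1.852·0.0578^4.8704 / (10.67·355)]^0.540 = 0.006627 m³/s

Q ≈ 0.00663 m³/s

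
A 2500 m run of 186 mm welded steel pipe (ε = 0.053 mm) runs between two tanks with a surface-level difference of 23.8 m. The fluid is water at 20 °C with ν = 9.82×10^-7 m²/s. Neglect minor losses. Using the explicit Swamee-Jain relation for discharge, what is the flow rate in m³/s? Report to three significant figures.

Q ≈ 0.0388 m³/s

Swamee-Jain (Type II): Q = -0.965·√(gD⁵h_f/L)·ln[ε/(3.7D) + √(3.17ν²L/(gD³h_f))]
√(gD⁵h_f/L) = √(9.81·0.186⁵·23.8/2500) = 0.004560
ε/(3.7D) = 7.70×10^-5; √(3.17ν²L/(gD³h_f)) = 7.13×10^-5
Q = -0.965·0.004560·ln(1.483×10^-4) = 0.03879 m³/s
Check: V = 1.43 m/s, Re = 2.70×10^5, f = 0.01713, h_f = 23.9 m ≈ 23.8 m ✓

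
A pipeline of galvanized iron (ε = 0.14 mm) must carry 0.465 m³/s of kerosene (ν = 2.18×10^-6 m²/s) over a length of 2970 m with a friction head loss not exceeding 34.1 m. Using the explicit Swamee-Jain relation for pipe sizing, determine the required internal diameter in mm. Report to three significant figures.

D ≈ 486 mm

Swamee-Jain (Type III): D = 0.66·[ε^1.25·(LQ²/(gh_f))^4.75 + ν·Q^9.4·(L/(gh_f))^5.2]^0.04
LQ²/(gh_f) = 1.920; L/(gh_f) = 8.878
Term 1 = ε^1.25·(…)^4.75 = 3.37×10^-4; Term 2 = ν·Q^9.4·(…)^5.2 = 1.39×10^-4
D = 0.66·(3.37×10^-4 + 1.39×10^-4)^0.04 = 0.4860 m = 486 mm
Check: V = 2.51 m/s, Re = 5.59×10^5, f = 0.01615, h_f = 31.6 m ≈ 34.1 m ✓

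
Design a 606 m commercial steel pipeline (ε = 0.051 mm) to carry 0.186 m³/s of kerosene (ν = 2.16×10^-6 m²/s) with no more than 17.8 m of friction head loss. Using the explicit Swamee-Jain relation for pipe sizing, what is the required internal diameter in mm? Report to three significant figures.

Swamee-Jain (Type III): D = 0.66·[ε^1.25·(LQ²/(gh_f))^4.75 + ν·Q^9.4·(L/(gh_f))^5.2]^0.04
LQ²/(gh_f) = 0.1201; L/(gh_f) = 3.470
Term 1 = ε^1.25·(…)^4.75 = 1.83×10^-10; Term 2 = ν·Q^9.4·(…)^5.2 = 1.90×10^-10
D = 0.66·(1.83×10^-10 + 1.90×10^-10)^0.04 = 0.2769 m = 277 mm
Check: V = 3.09 m/s, Re = 3.96×10^5, f = 0.01571, h_f = 16.7 m ≈ 17.8 m ✓

D ≈ 277 mm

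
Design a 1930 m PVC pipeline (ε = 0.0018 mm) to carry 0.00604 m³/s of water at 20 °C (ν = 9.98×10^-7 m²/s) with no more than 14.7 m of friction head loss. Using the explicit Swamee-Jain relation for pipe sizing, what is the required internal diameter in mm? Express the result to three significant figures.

Swamee-Jain (Type III): D = 0.66·[ε^1.25·(LQ²/(gh_f))^4.75 + ν·Q^9.4·(L/(gh_f))^5.2]^0.04
LQ²/(gh_f) = 4.883×10^-4; L/(gh_f) = 13.38
Term 1 = ε^1.25·(…)^4.75 = 1.23×10^-23; Term 2 = ν·Q^9.4·(…)^5.2 = 9.98×10^-22
D = 0.66·(1.23×10^-23 + 9.98×10^-22)^0.04 = 0.09544 m = 95.4 mm
Check: V = 0.844 m/s, Re = 8.07×10^4, f = 0.01879, h_f = 13.8 m ≈ 14.7 m ✓

D ≈ 95.4 mm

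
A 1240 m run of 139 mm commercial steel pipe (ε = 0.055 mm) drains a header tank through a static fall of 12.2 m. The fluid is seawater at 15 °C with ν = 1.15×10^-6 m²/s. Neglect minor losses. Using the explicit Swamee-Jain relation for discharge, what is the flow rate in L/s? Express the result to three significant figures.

Q ≈ 18.1 L/s

Swamee-Jain (Type II): Q = -0.965·√(gD⁵h_f/L)·ln[ε/(3.7D) + √(3.17ν²L/(gD³h_f))]
√(gD⁵h_f/L) = √(9.81·0.139⁵·12.2/1240) = 0.002238
ε/(3.7D) = 1.07×10^-4; √(3.17ν²L/(gD³h_f)) = 1.27×10^-4
Q = -0.965·0.002238·ln(2.341×10^-4) = 0.01805 m³/s
Check: V = 1.19 m/s, Re = 1.44×10^5, f = 0.01904, h_f = 12.3 m ≈ 12.2 m ✓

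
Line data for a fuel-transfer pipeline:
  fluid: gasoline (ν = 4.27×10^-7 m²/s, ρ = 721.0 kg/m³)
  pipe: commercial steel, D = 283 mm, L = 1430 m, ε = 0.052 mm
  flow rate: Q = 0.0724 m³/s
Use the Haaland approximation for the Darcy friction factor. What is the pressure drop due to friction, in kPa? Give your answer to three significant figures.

V = 4Q/(πD²) = 4·0.0724/(π·0.283²) = 1.151 m/s
Re = VD/ν = 1.151·0.283/4.27×10^-7 = 7.63×10^5 → turbulent
ε/D = 0.052/283 = 1.84×10^-4
Haaland: f = 0.01465
h_f = f(L/D)V²/(2g) = 0.01465·(1430/0.283)·1.151²/(2·9.81) = 5.000 m
Δp = ρg·h_f = 721.0·9.81·5.000 = 35.36 kPa

Δp ≈ 35.4 kPa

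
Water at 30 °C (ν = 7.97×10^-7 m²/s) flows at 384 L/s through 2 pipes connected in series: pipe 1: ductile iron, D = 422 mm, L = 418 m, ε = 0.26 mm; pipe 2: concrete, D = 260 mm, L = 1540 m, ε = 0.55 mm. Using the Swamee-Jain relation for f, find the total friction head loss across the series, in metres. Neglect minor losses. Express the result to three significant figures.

H ≈ 384 m

Pipe 1: V = 2.745 m/s, Re = 1.45×10^6, ε/D = 6.16×10^-4, f = 0.01789, h_1 = f(L/D)V²/2g = 6.809 m
Pipe 2: V = 7.233 m/s, Re = 2.36×10^6, ε/D = 0.00212, f = 0.02389, h_2 = f(L/D)V²/2g = 377.3 m
Series → Q common, losses add: H = Σh = 384.1 m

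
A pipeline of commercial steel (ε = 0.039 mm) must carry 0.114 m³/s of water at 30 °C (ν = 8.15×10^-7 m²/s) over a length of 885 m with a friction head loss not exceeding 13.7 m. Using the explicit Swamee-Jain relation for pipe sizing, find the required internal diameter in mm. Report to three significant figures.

D ≈ 255 mm

Swamee-Jain (Type III): D = 0.66·[ε^1.25·(LQ²/(gh_f))^4.75 + ν·Q^9.4·(L/(gh_f))^5.2]^0.04
LQ²/(gh_f) = 0.08558; L/(gh_f) = 6.585
Term 1 = ε^1.25·(…)^4.75 = 2.62×10^-11; Term 2 = ν·Q^9.4·(…)^5.2 = 2.01×10^-11
D = 0.66·(2.62×10^-11 + 2.01×10^-11)^0.04 = 0.2548 m = 255 mm
Check: V = 2.24 m/s, Re = 6.99×10^5, f = 0.01461, h_f = 12.9 m ≈ 13.7 m ✓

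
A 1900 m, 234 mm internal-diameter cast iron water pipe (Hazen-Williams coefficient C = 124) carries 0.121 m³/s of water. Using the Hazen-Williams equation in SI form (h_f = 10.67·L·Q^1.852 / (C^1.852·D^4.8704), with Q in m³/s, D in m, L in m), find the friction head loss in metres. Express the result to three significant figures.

h_f = 10.67·1900·0.121^1.852 / (124^1.852·0.234^4.8704) = 63.59 m

h_f ≈ 63.6 m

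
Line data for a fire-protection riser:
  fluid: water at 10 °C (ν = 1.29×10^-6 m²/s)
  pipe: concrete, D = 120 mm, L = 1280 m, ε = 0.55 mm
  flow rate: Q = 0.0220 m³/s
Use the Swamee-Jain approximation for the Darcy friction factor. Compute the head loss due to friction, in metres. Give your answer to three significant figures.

h_f ≈ 62.4 m

V = 4Q/(πD²) = 4·0.0220/(π·0.120²) = 1.945 m/s
Re = VD/ν = 1.945·0.120/1.29×10^-6 = 1.81×10^5 → turbulent
ε/D = 0.55/120 = 0.00458
Swamee-Jain: f = 0.03033
h_f = f(L/D)V²/(2g) = 0.03033·(1280/0.120)·1.945²/(2·9.81) = 62.38 m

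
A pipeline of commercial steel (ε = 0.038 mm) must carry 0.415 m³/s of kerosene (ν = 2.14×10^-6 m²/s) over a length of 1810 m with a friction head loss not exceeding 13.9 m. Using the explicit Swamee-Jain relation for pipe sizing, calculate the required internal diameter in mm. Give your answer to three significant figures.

D ≈ 488 mm

Swamee-Jain (Type III): D = 0.66·[ε^1.25·(LQ²/(gh_f))^4.75 + ν·Q^9.4·(L/(gh_f))^5.2]^0.04
LQ²/(gh_f) = 2.286; L/(gh_f) = 13.27
Term 1 = ε^1.25·(…)^4.75 = 1.51×10^-4; Term 2 = ν·Q^9.4·(…)^5.2 = 3.80×10^-4
D = 0.66·(1.51×10^-4 + 3.80×10^-4)^0.04 = 0.4882 m = 488 mm
Check: V = 2.22 m/s, Re = 5.06×10^5, f = 0.01418, h_f = 13.2 m ≈ 13.9 m ✓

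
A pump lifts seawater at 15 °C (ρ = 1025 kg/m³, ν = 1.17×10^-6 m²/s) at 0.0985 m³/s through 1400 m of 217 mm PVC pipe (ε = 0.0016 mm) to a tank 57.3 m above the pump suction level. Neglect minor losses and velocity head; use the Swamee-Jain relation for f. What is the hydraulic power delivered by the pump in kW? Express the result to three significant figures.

V = 4Q/(πD²) = 2.663 m/s; Re = 4.94×10^5; ε/D = 7.37×10^-6; f = 0.01324
h_f = f(L/D)V²/2g = 30.88 m
Total head H = z + h_f = 57.3 + 30.88 = 88.18 m
P_hyd = ρgQH = 1025·9.81·0.0985·88.18 = 87.33 kW

P_hyd ≈ 87.3 kW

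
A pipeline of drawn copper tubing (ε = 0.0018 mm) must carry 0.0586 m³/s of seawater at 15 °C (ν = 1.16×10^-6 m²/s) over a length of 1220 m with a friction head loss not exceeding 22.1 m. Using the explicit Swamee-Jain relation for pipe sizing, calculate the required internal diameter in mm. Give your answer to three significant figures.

D ≈ 188 mm

Swamee-Jain (Type III): D = 0.66·[ε^1.25·(LQ²/(gh_f))^4.75 + ν·Q^9.4·(L/(gh_f))^5.2]^0.04
LQ²/(gh_f) = 0.01932; L/(gh_f) = 5.627
Term 1 = ε^1.25·(…)^4.75 = 4.76×10^-16; Term 2 = ν·Q^9.4·(…)^5.2 = 2.42×10^-14
D = 0.66·(4.76×10^-16 + 2.42×10^-14)^0.04 = 0.1885 m = 188 mm
Check: V = 2.10 m/s, Re = 3.41×10^5, f = 0.01415, h_f = 20.6 m ≈ 22.1 m ✓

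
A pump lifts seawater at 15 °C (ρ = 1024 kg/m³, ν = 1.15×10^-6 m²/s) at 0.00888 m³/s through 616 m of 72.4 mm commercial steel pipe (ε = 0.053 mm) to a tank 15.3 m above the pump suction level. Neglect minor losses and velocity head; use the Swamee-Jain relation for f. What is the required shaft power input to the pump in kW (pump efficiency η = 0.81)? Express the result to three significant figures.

V = 4Q/(πD²) = 2.157 m/s; Re = 1.36×10^5; ε/D = 7.32×10^-4; f = 0.02071
h_f = f(L/D)V²/2g = 41.79 m
Total head H = z + h_f = 15.3 + 41.79 = 57.09 m
P_hyd = ρgQH = 1024·9.81·0.00888·57.09 = 5.093 kW
P_shaft = P_hyd/η = 5.093/0.81 = 6.287 kW

P_shaft ≈ 6.29 kW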